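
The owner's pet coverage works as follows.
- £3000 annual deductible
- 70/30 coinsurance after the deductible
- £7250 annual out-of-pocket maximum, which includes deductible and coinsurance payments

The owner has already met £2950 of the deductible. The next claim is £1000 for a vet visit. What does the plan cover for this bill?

Deductible still to meet: £3000 − £2950 = £50.
That leaves £1000 − £50 = £950 for coinsurance.
30% of £950 = £285 falls to the owner.
Owner responsibility before any cap: £50 + £285 = £335.
Cumulative spending £2950 + £335 = £3285 stays under the £7250 maximum.
The insurer covers the remainder: £1000 − £335 = £665.

£665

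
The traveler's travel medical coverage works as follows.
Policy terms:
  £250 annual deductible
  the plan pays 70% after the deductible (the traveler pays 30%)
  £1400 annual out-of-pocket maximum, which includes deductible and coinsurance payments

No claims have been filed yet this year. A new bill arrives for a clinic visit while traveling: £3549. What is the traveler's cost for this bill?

Nothing has been paid toward the £250 deductible, so the first £250 of this charge is applied there.
The remaining £3299 (= £3549 − £250) moves to coinsurance.
Coinsurance: £3299 × 30% = £989.70.
So the traveler owes £250 + £989.70 = £1239.70 before any cap.
Total out-of-pocket so far would be £0 + £1239.70 = £1239.70, below the £1400 cap — no reduction.

£1239.70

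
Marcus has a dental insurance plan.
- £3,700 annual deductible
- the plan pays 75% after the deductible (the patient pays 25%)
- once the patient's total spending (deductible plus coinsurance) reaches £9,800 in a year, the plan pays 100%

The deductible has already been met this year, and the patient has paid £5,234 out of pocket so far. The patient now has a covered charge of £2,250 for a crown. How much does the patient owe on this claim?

The deductible is already satisfied, so the full bill goes to coinsurance.
25% of £2,250 = £562.50 falls to the patient.
Cumulative spending £5,234 + £562.50 = £5,796.50 stays under the £9,800 maximum.

£562.50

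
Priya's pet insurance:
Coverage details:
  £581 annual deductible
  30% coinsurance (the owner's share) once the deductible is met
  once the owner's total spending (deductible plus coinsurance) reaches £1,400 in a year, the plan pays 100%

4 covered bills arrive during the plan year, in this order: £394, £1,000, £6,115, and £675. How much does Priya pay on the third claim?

£575.10

#1 (£394): all of it applies to the deductible. Owner pays £394; OOP now £394.
#2 (£1,000): deductible takes £187, £813 remains; owner's 30% is £243.90. Cost to owner: £430.90. OOP to date £824.90.
#3 (£6,115): deductible met; 30% of £6,115 = £1,834.50. Adding that to £824.90 gives £2,659.40, past the £1,400 cap; owner pays only £1,400 − £824.90 = £575.10.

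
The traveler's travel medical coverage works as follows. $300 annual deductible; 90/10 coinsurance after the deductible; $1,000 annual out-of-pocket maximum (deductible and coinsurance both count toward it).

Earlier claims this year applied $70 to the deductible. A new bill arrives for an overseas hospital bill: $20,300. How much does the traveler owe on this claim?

$930

$70 of the $300 deductible is already met, leaving $230.
That leaves $20,300 − $230 = $20,070 for coinsurance.
Coinsurance: $20,070 × 10% = $2,007.
That puts the traveler's cost at $230 + $2,007 = $2,237 before any cap.
Adding $2,237 to the $70 already spent would give $2,307, which exceeds the $1,000 cap; the traveler pays just $1,000 − $70 = $930.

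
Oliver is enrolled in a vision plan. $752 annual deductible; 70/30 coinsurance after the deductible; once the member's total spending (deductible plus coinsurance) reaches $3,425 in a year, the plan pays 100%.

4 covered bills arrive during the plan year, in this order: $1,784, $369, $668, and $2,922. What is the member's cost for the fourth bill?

$876.60

Bill 1, $1,784: $752 finishes the deductible; $1,032 goes to coinsurance; 30% of $1,032 = $309.60. Member pays $1,061.60; OOP now $1,061.60.
Bill 2, $369: 30% coinsurance on $369 = $110.70. Member owes $110.70 (running OOP $1,172.30).
Bill 3, $668: deductible met; 30% of $668 = $200.40. Member pays $200.40; OOP now $1,372.70.
Bill 4, $2,922: deductible already satisfied, so member's share is 30% × $2,922 = $876.60. Member owes $876.60 (running OOP $2,249.30).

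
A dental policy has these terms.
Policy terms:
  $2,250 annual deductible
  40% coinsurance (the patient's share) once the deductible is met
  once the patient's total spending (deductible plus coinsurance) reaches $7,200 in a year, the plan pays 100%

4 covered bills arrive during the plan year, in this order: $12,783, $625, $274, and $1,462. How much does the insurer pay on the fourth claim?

#1 ($12,783): deductible takes $2,250, $10,533 remains; 40% of $10,533 = $4,213.20. Patient owes $6,463.20 (running OOP $6,463.20). Plan pays $12,783 − $6,463.20 = $6,319.80.
#2 ($625): 40% coinsurance on $625 = $250. Patient pays $250; OOP now $6,713.20. Insurer: $625 − $250 = $375.
#3 ($274): deductible already satisfied, so patient's share is 40% × $274 = $109.60. Patient pays $109.60; OOP now $6,822.80. Plan pays $274 − $109.60 = $164.40.
#4 ($1,462): deductible met; 40% of $1,462 = $584.80. OOP would hit $7,407.60 > $7,200, so the cap limits the patient to $7,200 − $6,822.80 = $377.20. Insurer: $1,462 − $377.20 = $1,084.80.

$1,084.80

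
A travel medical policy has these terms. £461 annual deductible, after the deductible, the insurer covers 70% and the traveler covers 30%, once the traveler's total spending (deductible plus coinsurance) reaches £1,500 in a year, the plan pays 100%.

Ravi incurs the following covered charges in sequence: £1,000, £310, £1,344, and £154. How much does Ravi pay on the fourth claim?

£46.20

Claim 1 — £1,000: deductible takes £461, £539 remains; coinsurance £539 × 30% = £161.70. Cost to traveler: £622.70. OOP to date £622.70.
Claim 2 — £310: 30% coinsurance on £310 = £93. Traveler owes £93 (running OOP £715.70).
Claim 3 — £1,344: 30% coinsurance on £1,344 = £403.20. Traveler owes £403.20 (running OOP £1,118.90).
Claim 4 — £154: 30% coinsurance on £154 = £46.20. Traveler owes £46.20 (running OOP £1,165.10).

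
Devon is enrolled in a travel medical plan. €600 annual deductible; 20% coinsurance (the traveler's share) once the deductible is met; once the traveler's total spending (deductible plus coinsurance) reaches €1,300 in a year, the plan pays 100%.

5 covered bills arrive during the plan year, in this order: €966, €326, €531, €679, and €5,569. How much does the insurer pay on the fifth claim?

#1 (€966): €600 to deductible, leaving €366; coinsurance €366 × 20% = €73.20. Cost to traveler: €673.20. OOP to date €673.20. Plan pays €966 − €673.20 = €292.80.
#2 (€326): 20% coinsurance on €326 = €65.20. Traveler pays €65.20; OOP now €738.40. Insurer: €326 − €65.20 = €260.80.
#3 (€531): deductible met; 20% of €531 = €106.20. Cost to traveler: €106.20. OOP to date €844.60. Plan pays €531 − €106.20 = €424.80.
#4 (€679): deductible met; 20% of €679 = €135.80. Traveler pays €135.80; OOP now €980.40. Plan pays €679 − €135.80 = €543.20.
#5 (€5,569): deductible already satisfied, so traveler's share is 20% × €5,569 = €1,113.80. Adding that to €980.40 gives €2,094.20, past the €1,300 cap; traveler pays only €1,300 − €980.40 = €319.60. Insurer: €5,569 − €319.60 = €5,249.40.

€5,249.40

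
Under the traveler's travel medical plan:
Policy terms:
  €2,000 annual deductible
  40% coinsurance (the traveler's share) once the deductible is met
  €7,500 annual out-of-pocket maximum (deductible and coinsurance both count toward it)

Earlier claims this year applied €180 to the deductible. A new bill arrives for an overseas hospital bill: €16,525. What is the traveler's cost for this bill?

€7,320

Remaining deductible: €2,000 − €180 = €1,820.
The remaining €14,705 (= €16,525 − €1,820) moves to coinsurance.
Coinsurance: €14,705 × 40% = €5,882.
Traveler responsibility before any cap: €1,820 + €5,882 = €7,702.
That would bring total out-of-pocket to €7,882, past the €7,500 cap. The traveler is capped at €7,500 − €180 = €7,320 on this claim.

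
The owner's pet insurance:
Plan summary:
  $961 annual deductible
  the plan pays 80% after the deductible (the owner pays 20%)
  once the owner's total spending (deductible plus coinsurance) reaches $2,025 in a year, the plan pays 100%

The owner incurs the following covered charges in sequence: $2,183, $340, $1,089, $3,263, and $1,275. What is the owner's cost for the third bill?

Claim 1 ($2,183): $961 finishes the deductible; $1,222 goes to coinsurance; 20% of $1,222 = $244.40. Owner pays $1,205.40; OOP now $1,205.40.
Claim 2 ($340): deductible already satisfied, so owner's share is 20% × $340 = $68. Owner owes $68 (running OOP $1,273.40).
Claim 3 ($1,089): 20% coinsurance on $1,089 = $217.80. Cost to owner: $217.80. OOP to date $1,491.20.

$217.80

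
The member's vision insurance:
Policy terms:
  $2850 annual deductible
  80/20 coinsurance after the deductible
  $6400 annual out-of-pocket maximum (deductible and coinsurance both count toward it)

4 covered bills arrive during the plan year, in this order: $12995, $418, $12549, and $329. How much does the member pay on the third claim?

$1437.40

#1 ($12995): deductible takes $2850, $10145 remains; coinsurance $10145 × 20% = $2029. Member owes $4879 (running OOP $4879).
#2 ($418): deductible met; 20% of $418 = $83.60. Member pays $83.60; OOP now $4962.60.
#3 ($12549): 20% coinsurance on $12549 = $2509.80. OOP would hit $7472.40 > $6400, so the cap limits the member to $6400 − $4962.60 = $1437.40.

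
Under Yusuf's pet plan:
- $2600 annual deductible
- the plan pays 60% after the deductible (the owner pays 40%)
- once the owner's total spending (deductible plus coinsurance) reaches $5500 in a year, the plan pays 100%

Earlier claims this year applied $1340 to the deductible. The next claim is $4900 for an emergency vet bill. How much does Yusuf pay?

Deductible still to meet: $2600 − $1340 = $1260.
After the $1260 deductible portion, $4900 − $1260 = $3640 is subject to coinsurance.
Owner's 40% share of $3640 is $1456.
Owner responsibility before any cap: $1260 + $1456 = $2716.
Cumulative spending $1340 + $2716 = $4056 stays under the $5500 maximum.

$2716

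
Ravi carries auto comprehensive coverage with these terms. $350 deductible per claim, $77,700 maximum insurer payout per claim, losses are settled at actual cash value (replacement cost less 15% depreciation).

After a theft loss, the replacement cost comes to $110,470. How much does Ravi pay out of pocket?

Depreciate 15%: the covered value is $110,470 × 0.85 = $93,899.50.
Less the $350 deductible: $93,899.50 − $350 = $93,549.50.
$93,549.50 exceeds the $77,700 limit, so the insurer pays the limit: $77,700.
The policyholder bears the rest of the original loss: $110,470 − $77,700 = $32,770.

$32,770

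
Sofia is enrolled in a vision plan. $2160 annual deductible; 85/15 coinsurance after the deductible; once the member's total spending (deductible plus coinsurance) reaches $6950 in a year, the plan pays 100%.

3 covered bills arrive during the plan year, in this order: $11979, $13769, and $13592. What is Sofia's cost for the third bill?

$1251.80

Bill 1, $11979: $2160 finishes the deductible; $9819 goes to coinsurance; member's 15% is $1472.85. Cost to member: $3632.85. OOP to date $3632.85.
Bill 2, $13769: deductible met; 15% of $13769 = $2065.35. Cost to member: $2065.35. OOP to date $5698.20.
Bill 3, $13592: deductible already satisfied, so member's share is 15% × $13592 = $2038.80. Adding that to $5698.20 gives $7737, past the $6950 cap; member pays only $6950 − $5698.20 = $1251.80.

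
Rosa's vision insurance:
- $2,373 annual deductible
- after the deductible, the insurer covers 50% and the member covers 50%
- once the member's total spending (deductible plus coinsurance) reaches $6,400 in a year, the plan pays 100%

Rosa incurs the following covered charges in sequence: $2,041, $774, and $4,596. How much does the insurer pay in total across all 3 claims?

$2,519

#1 ($2,041): all of it applies to the deductible. Member owes $2,041 (running OOP $2,041). Insurer: $2,041 − $2,041 = $0.
#2 ($774): $332 to deductible, leaving $442; member's 50% is $221. Cost to member: $553. OOP to date $2,594. Plan pays $774 − $553 = $221.
#3 ($4,596): deductible met; 50% of $4,596 = $2,298. Member owes $2,298 (running OOP $4,892). Insurer: $4,596 − $2,298 = $2,298.
Insurer total = bills − member's total = $7,411 − $4,892 = $2,519.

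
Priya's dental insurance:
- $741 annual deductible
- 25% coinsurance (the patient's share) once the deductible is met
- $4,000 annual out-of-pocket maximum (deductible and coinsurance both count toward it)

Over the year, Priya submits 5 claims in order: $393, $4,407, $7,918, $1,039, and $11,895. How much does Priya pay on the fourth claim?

$259.75

#1 ($393): fully absorbed by the deductible. Cost to patient: $393. OOP to date $393.
#2 ($4,407): $348 finishes the deductible; $4,059 goes to coinsurance; coinsurance $4,059 × 25% = $1,014.75. Patient pays $1,362.75; OOP now $1,755.75.
#3 ($7,918): deductible met; 25% of $7,918 = $1,979.50. Patient owes $1,979.50 (running OOP $3,735.25).
#4 ($1,039): deductible already satisfied, so patient's share is 25% × $1,039 = $259.75. Cost to patient: $259.75. OOP to date $3,995.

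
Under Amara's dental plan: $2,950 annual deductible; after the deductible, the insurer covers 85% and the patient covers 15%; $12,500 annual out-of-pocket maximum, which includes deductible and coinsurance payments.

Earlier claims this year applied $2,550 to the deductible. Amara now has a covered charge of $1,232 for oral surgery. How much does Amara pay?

Remaining deductible: $2,950 − $2,550 = $400.
That leaves $1,232 − $400 = $832 for coinsurance.
Coinsurance: $832 × 15% = $124.80.
That puts the patient's cost at $400 + $124.80 = $524.80 before any cap.
Year-to-date out-of-pocket becomes $2,550 + $524.80 = $3,074.80, still under the $12,500 maximum, so no cap applies.

$524.80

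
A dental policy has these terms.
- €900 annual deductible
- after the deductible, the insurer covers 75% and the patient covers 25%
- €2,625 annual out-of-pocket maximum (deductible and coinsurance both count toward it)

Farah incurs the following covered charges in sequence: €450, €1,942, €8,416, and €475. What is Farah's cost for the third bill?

Bill 1, €450: all of it applies to the deductible. Patient pays €450; OOP now €450.
Bill 2, €1,942: €450 to deductible, leaving €1,492; patient's 25% is €373. Patient pays €823; OOP now €1,273.
Bill 3, €8,416: deductible met; 25% of €8,416 = €2,104. OOP would hit €3,377 > €2,625, so the cap limits the patient to €2,625 − €1,273 = €1,352.

€1,352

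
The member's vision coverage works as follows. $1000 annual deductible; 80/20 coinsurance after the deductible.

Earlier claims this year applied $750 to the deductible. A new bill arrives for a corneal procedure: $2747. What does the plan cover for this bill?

Remaining deductible: $1000 − $750 = $250.
The remaining $2497 (= $2747 − $250) moves to coinsurance.
Coinsurance: $2497 × 20% = $499.40.
So the member owes $250 + $499.40 = $749.40.
The plan picks up $2747 − $749.40 = $1997.60.

$1997.60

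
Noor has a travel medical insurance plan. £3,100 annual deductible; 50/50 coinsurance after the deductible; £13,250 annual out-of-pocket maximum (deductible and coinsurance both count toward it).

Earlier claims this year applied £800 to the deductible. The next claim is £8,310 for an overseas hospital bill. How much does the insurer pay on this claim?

Remaining deductible: £3,100 − £800 = £2,300.
That leaves £8,310 − £2,300 = £6,010 for coinsurance.
Traveler's 50% share of £6,010 is £3,005.
Traveler responsibility before any cap: £2,300 + £3,005 = £5,305.
Total out-of-pocket so far would be £800 + £5,305 = £6,105, below the £13,250 cap — no reduction.
The plan picks up £8,310 − £5,305 = £3,005.

£3,005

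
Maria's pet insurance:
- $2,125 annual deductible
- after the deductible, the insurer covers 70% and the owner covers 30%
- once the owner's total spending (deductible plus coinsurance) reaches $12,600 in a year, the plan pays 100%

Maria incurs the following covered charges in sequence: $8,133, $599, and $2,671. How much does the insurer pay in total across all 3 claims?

#1 ($8,133): deductible takes $2,125, $6,008 remains; coinsurance $6,008 × 30% = $1,802.40. Owner owes $3,927.40 (running OOP $3,927.40). Insurer: $8,133 − $3,927.40 = $4,205.60.
#2 ($599): 30% coinsurance on $599 = $179.70. Cost to owner: $179.70. OOP to date $4,107.10. Insurer: $599 − $179.70 = $419.30.
#3 ($2,671): deductible already satisfied, so owner's share is 30% × $2,671 = $801.30. Owner pays $801.30; OOP now $4,908.40. Plan pays $2,671 − $801.30 = $1,869.70.
Insurer total = bills − owner's total = $11,403 − $4,908.40 = $6,494.60.

$6,494.60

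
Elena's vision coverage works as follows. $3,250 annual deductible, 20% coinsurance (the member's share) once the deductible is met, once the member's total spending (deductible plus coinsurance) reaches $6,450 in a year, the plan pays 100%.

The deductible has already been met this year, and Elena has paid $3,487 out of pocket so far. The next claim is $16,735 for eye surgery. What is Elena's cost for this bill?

$2,963

The deductible is already satisfied, so the full bill goes to coinsurance.
Member's 20% share of $16,735 is $3,347.
Adding $3,347 to the $3,487 already spent would give $6,834, which exceeds the $6,450 cap; the member pays just $6,450 − $3,487 = $2,963.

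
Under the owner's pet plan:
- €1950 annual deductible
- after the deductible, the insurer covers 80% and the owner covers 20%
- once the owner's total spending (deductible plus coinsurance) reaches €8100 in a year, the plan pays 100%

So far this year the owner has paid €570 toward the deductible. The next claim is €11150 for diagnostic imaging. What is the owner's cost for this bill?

Deductible still to meet: €1950 − €570 = €1380.
After the €1380 deductible portion, €11150 − €1380 = €9770 is subject to coinsurance.
Owner's 20% share of €9770 is €1954.
Owner responsibility before any cap: €1380 + €1954 = €3334.
Year-to-date out-of-pocket becomes €570 + €3334 = €3904, still under the €8100 maximum, so no cap applies.

€3334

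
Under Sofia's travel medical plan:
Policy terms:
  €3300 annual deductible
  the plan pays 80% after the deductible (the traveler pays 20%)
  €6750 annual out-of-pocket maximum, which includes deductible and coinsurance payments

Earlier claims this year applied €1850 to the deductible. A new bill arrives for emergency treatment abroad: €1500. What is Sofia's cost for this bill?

€1460

Deductible still to meet: €3300 − €1850 = €1450.
After the €1450 deductible portion, €1500 − €1450 = €50 is subject to coinsurance.
20% of €50 = €10 falls to the traveler.
That puts the traveler's cost at €1450 + €10 = €1460 before any cap.
Cumulative spending €1850 + €1460 = €3310 stays under the €6750 maximum.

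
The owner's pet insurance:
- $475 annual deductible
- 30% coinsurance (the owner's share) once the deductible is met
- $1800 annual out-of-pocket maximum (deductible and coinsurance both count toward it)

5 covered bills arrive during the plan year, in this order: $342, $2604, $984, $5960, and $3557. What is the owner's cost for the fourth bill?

Bill 1, $342: entire amount goes to the deductible. Cost to owner: $342. OOP to date $342.
Bill 2, $2604: $133 finishes the deductible; $2471 goes to coinsurance; owner's 30% is $741.30. Owner owes $874.30 (running OOP $1216.30).
Bill 3, $984: deductible already satisfied, so owner's share is 30% × $984 = $295.20. Cost to owner: $295.20. OOP to date $1511.50.
Bill 4, $5960: deductible met; 30% of $5960 = $1788. Adding that to $1511.50 gives $3299.50, past the $1800 cap; owner pays only $1800 − $1511.50 = $288.50.

$288.50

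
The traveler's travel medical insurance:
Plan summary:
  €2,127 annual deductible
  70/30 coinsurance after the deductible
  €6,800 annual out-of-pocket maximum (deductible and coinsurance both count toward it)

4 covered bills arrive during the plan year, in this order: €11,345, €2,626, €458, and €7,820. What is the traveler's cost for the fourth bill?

€982.40

#1 (€11,345): €2,127 finishes the deductible; €9,218 goes to coinsurance; 30% of €9,218 = €2,765.40. Traveler owes €4,892.40 (running OOP €4,892.40).
#2 (€2,626): 30% coinsurance on €2,626 = €787.80. Traveler owes €787.80 (running OOP €5,680.20).
#3 (€458): 30% coinsurance on €458 = €137.40. Traveler owes €137.40 (running OOP €5,817.60).
#4 (€7,820): deductible already satisfied, so traveler's share is 30% × €7,820 = €2,346. Adding that to €5,817.60 gives €8,163.60, past the €6,800 cap; traveler pays only €6,800 − €5,817.60 = €982.40.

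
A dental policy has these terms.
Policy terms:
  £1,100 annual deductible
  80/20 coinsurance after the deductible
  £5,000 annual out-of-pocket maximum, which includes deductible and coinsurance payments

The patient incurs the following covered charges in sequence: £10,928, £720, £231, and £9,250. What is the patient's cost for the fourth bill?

£1,744.20

Claim 1 (£10,928): £1,100 to deductible, leaving £9,828; coinsurance £9,828 × 20% = £1,965.60. Patient owes £3,065.60 (running OOP £3,065.60).
Claim 2 (£720): deductible met; 20% of £720 = £144. Cost to patient: £144. OOP to date £3,209.60.
Claim 3 (£231): deductible met; 20% of £231 = £46.20. Cost to patient: £46.20. OOP to date £3,255.80.
Claim 4 (£9,250): deductible already satisfied, so patient's share is 20% × £9,250 = £1,850. OOP would hit £5,105.80 > £5,000, so the cap limits the patient to £5,000 − £3,255.80 = £1,744.20.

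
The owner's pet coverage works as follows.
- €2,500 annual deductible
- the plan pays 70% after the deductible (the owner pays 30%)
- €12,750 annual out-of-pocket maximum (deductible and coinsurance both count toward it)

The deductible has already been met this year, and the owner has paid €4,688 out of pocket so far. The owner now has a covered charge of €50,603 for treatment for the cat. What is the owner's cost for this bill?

With the deductible met, the entire €50,603 is subject to coinsurance.
30% of €50,603 = €15,180.90 falls to the owner.
That would bring total out-of-pocket to €19,868.90, past the €12,750 cap. The owner is capped at €12,750 − €4,688 = €8,062 on this claim.

€8,062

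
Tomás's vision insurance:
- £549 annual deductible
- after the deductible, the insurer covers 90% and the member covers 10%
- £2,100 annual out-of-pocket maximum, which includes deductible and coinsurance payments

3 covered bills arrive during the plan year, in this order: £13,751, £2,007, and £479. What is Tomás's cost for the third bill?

#1 (£13,751): £549 finishes the deductible; £13,202 goes to coinsurance; 10% of £13,202 = £1,320.20. Member owes £1,869.20 (running OOP £1,869.20).
#2 (£2,007): deductible met; 10% of £2,007 = £200.70. Member pays £200.70; OOP now £2,069.90.
#3 (£479): deductible met; 10% of £479 = £47.90. OOP would hit £2,117.80 > £2,100, so the cap limits the member to £2,100 − £2,069.90 = £30.10.

£30.10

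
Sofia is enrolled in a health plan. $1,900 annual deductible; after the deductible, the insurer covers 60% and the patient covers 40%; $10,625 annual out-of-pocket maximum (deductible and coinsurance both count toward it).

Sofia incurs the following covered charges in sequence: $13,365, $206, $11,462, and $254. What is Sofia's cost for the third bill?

Bill 1, $13,365: deductible takes $1,900, $11,465 remains; patient's 40% is $4,586. Patient owes $6,486 (running OOP $6,486).
Bill 2, $206: deductible met; 40% of $206 = $82.40. Patient pays $82.40; OOP now $6,568.40.
Bill 3, $11,462: deductible already satisfied, so patient's share is 40% × $11,462 = $4,584.80. OOP would hit $11,153.20 > $10,625, so the cap limits the patient to $10,625 − $6,568.40 = $4,056.60.

$4,056.60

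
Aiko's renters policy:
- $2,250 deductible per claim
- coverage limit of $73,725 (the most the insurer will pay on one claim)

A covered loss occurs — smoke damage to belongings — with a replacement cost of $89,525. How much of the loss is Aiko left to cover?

$15,800

Subtract the deductible: $89,525 − $2,250 = $87,275.
The $73,725 per-incident cap binds; insurer pays $73,725.
The tenant bears the rest of the original loss: $89,525 − $73,725 = $15,800.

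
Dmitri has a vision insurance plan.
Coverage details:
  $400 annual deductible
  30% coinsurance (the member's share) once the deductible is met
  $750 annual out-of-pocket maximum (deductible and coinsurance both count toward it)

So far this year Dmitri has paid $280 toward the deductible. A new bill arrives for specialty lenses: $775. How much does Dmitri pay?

$280 of the $400 deductible is already met, leaving $120.
The remaining $655 (= $775 − $120) moves to coinsurance.
Coinsurance: $655 × 30% = $196.50.
So the member owes $120 + $196.50 = $316.50 before any cap.
Cumulative spending $280 + $316.50 = $596.50 stays under the $750 maximum.

$316.50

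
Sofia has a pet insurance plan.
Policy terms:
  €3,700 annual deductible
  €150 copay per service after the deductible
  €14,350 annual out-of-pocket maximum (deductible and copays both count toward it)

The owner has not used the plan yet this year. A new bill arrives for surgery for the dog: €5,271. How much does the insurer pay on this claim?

€1,421

The full €3,700 deductible is still open; €3,700 of this bill applies to it.
After the €3,700 deductible portion, €5,271 − €3,700 = €1,571 is subject to the copay.
Copay on this service: €150.
That puts the owner's cost at €3,700 + €150 = €3,850 before any cap.
Cumulative spending €0 + €3,850 = €3,850 stays under the €14,350 maximum.
The insurer covers the remainder: €5,271 − €3,850 = €1,421.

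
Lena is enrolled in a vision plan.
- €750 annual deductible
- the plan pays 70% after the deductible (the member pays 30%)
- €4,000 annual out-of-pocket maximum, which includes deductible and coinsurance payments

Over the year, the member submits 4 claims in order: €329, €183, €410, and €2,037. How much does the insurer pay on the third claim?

€120.40

#1 (€329): fully absorbed by the deductible. Member pays €329; OOP now €329. Plan pays €329 − €329 = €0.
#2 (€183): fully absorbed by the deductible. Member owes €183 (running OOP €512). Plan pays €183 − €183 = €0.
#3 (€410): €238 to deductible, leaving €172; 30% of €172 = €51.60. Member owes €289.60 (running OOP €801.60). Insurer: €410 − €289.60 = €120.40.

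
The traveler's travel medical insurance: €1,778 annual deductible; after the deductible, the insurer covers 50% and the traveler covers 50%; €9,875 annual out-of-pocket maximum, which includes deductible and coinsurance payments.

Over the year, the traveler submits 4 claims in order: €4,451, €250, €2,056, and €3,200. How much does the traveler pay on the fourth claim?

Claim 1 (€4,451): €1,778 to deductible, leaving €2,673; coinsurance €2,673 × 50% = €1,336.50. Traveler pays €3,114.50; OOP now €3,114.50.
Claim 2 (€250): deductible already satisfied, so traveler's share is 50% × €250 = €125. Traveler pays €125; OOP now €3,239.50.
Claim 3 (€2,056): deductible met; 50% of €2,056 = €1,028. Cost to traveler: €1,028. OOP to date €4,267.50.
Claim 4 (€3,200): deductible already satisfied, so traveler's share is 50% × €3,200 = €1,600. Cost to traveler: €1,600. OOP to date €5,867.50.

€1,600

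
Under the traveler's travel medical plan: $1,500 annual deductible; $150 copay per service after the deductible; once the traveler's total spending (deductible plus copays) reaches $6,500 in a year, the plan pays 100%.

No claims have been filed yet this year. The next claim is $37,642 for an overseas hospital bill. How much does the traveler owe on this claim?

$1,650

The full $1,500 deductible is still open; $1,500 of this bill applies to it.
After the $1,500 deductible portion, $37,642 − $1,500 = $36,142 is subject to the copay.
Copay on this service: $150.
Traveler responsibility before any cap: $1,500 + $150 = $1,650.
Total out-of-pocket so far would be $0 + $1,650 = $1,650, below the $6,500 cap — no reduction.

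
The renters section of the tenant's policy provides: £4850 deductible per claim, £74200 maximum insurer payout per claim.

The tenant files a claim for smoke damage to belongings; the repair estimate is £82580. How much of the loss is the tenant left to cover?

Subtract the deductible: £82580 − £4850 = £77730.
£77730 exceeds the £74200 limit, so the insurer pays the limit: £74200.
Tenant's share is the uncovered remainder: £82580 − £74200 = £8380.

£8380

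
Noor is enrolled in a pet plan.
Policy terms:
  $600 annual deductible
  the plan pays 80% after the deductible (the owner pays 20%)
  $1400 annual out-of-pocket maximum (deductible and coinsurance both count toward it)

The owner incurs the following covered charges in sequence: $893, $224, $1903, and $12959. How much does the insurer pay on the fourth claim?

Claim 1 ($893): $600 to deductible, leaving $293; coinsurance $293 × 20% = $58.60. Owner owes $658.60 (running OOP $658.60). Insurer: $893 − $658.60 = $234.40.
Claim 2 ($224): deductible already satisfied, so owner's share is 20% × $224 = $44.80. Owner pays $44.80; OOP now $703.40. Insurer: $224 − $44.80 = $179.20.
Claim 3 ($1903): deductible met; 20% of $1903 = $380.60. Owner pays $380.60; OOP now $1084. Insurer: $1903 − $380.60 = $1522.40.
Claim 4 ($12959): deductible met; 20% of $12959 = $2591.80. That would push OOP to $3675.80, over the $1400 cap, so owner pays $1400 − $1084 = $316. Plan pays $12959 − $316 = $12643.

$12643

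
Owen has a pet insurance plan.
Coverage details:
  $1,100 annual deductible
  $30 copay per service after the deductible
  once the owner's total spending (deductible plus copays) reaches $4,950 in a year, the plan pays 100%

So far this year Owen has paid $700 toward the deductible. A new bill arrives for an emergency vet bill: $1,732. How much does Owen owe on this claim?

$430

$700 of the $1,100 deductible is already met, leaving $400.
The remaining $1,332 (= $1,732 − $400) moves to the copay.
Copay on this service: $30.
So the owner owes $400 + $30 = $430 before any cap.
Cumulative spending $700 + $430 = $1,130 stays under the $4,950 maximum.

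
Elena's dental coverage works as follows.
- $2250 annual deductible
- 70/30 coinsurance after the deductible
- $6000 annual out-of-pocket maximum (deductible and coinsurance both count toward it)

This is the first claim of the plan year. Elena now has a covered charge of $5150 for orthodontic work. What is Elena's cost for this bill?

$3120

Deductible not yet touched, so the first $2250 of the bill goes to the deductible.
That leaves $5150 − $2250 = $2900 for coinsurance.
30% of $2900 = $870 falls to the patient.
Patient responsibility before any cap: $2250 + $870 = $3120.
Total out-of-pocket so far would be $0 + $3120 = $3120, below the $6000 cap — no reduction.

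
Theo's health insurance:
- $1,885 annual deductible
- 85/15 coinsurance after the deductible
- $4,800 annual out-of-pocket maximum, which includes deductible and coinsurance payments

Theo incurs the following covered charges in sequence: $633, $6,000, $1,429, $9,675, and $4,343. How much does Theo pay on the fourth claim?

$1,451.25

#1 ($633): entire amount goes to the deductible. Patient owes $633 (running OOP $633).
#2 ($6,000): $1,252 to deductible, leaving $4,748; patient's 15% is $712.20. Cost to patient: $1,964.20. OOP to date $2,597.20.
#3 ($1,429): 15% coinsurance on $1,429 = $214.35. Patient owes $214.35 (running OOP $2,811.55).
#4 ($9,675): deductible already satisfied, so patient's share is 15% × $9,675 = $1,451.25. Patient owes $1,451.25 (running OOP $4,262.80).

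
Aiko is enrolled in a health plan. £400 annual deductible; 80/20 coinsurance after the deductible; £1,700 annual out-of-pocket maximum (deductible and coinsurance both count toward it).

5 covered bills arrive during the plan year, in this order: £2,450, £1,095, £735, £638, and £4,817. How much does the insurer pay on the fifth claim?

£4,420.60

#1 (£2,450): £400 to deductible, leaving £2,050; patient's 20% is £410. Cost to patient: £810. OOP to date £810. Insurer: £2,450 − £810 = £1,640.
#2 (£1,095): deductible met; 20% of £1,095 = £219. Patient pays £219; OOP now £1,029. Plan pays £1,095 − £219 = £876.
#3 (£735): deductible met; 20% of £735 = £147. Cost to patient: £147. OOP to date £1,176. Insurer: £735 − £147 = £588.
#4 (£638): 20% coinsurance on £638 = £127.60. Patient owes £127.60 (running OOP £1,303.60). Insurer: £638 − £127.60 = £510.40.
#5 (£4,817): 20% coinsurance on £4,817 = £963.40. OOP would hit £2,267 > £1,700, so the cap limits the patient to £1,700 − £1,303.60 = £396.40. Plan pays £4,817 − £396.40 = £4,420.60.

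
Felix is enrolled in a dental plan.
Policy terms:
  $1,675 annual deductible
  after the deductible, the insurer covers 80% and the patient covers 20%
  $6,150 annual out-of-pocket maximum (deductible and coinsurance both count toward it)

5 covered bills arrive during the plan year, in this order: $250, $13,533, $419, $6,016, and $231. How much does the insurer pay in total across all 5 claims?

Claim 1 — $250: all of it applies to the deductible. Cost to patient: $250. OOP to date $250. Insurer: $250 − $250 = $0.
Claim 2 — $13,533: $1,425 finishes the deductible; $12,108 goes to coinsurance; 20% of $12,108 = $2,421.60. Patient owes $3,846.60 (running OOP $4,096.60). Plan pays $13,533 − $3,846.60 = $9,686.40.
Claim 3 — $419: deductible already satisfied, so patient's share is 20% × $419 = $83.80. Patient owes $83.80 (running OOP $4,180.40). Plan pays $419 − $83.80 = $335.20.
Claim 4 — $6,016: deductible met; 20% of $6,016 = $1,203.20. Patient pays $1,203.20; OOP now $5,383.60. Insurer: $6,016 − $1,203.20 = $4,812.80.
Claim 5 — $231: 20% coinsurance on $231 = $46.20. Patient owes $46.20 (running OOP $5,429.80). Plan pays $231 − $46.20 = $184.80.
Insurer total = bills − patient's total = $20,449 − $5,429.80 = $15,019.20.

$15,019.20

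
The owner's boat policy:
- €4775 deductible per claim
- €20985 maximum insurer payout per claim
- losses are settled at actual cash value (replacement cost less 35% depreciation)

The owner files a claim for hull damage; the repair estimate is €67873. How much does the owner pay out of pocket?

Actual cash value after 35% depreciation: €67873 × 65% = €44117.45.
Less the €4775 deductible: €44117.45 − €4775 = €39342.45.
€39342.45 exceeds the €20985 limit, so the insurer pays the limit: €20985.
The owner bears the rest of the original loss: €67873 − €20985 = €46888.

€46888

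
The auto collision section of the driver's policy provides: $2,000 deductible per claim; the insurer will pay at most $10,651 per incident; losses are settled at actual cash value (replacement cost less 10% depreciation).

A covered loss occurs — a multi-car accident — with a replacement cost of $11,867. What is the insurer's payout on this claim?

$8,680.30

Actual cash value after 10% depreciation: $11,867 × 90% = $10,680.30.
Subtract the deductible: $10,680.30 − $2,000 = $8,680.30.
That's under the $10,651 cap, so the insurer reimburses the full $8,680.30.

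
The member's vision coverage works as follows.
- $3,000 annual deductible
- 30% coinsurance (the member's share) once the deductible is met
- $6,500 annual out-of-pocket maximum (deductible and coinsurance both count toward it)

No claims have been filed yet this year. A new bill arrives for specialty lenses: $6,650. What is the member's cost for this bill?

$4,095

The full $3,000 deductible is still open; $3,000 of this bill applies to it.
After the $3,000 deductible portion, $6,650 − $3,000 = $3,650 is subject to coinsurance.
30% of $3,650 = $1,095 falls to the member.
That puts the member's cost at $3,000 + $1,095 = $4,095 before any cap.
Total out-of-pocket so far would be $0 + $4,095 = $4,095, below the $6,500 cap — no reduction.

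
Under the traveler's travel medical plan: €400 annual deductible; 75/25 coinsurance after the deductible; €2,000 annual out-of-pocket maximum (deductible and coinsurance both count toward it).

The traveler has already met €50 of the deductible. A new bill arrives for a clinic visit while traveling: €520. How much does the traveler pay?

Deductible still to meet: €400 − €50 = €350.
The remaining €170 (= €520 − €350) moves to coinsurance.
25% of €170 = €42.50 falls to the traveler.
Traveler responsibility before any cap: €350 + €42.50 = €392.50.
Total out-of-pocket so far would be €50 + €392.50 = €442.50, below the €2,000 cap — no reduction.

€392.50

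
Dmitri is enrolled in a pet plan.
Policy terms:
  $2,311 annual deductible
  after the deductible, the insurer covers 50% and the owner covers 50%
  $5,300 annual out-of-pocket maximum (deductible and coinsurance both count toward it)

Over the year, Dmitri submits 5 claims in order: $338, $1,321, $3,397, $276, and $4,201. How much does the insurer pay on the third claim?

Claim 1 ($338): entire amount goes to the deductible. Owner pays $338; OOP now $338. Insurer: $338 − $338 = $0.
Claim 2 ($1,321): entire amount goes to the deductible. Owner owes $1,321 (running OOP $1,659). Insurer: $1,321 − $1,321 = $0.
Claim 3 ($3,397): $652 finishes the deductible; $2,745 goes to coinsurance; 50% of $2,745 = $1,372.50. Owner pays $2,024.50; OOP now $3,683.50. Plan pays $3,397 − $2,024.50 = $1,372.50.

$1,372.50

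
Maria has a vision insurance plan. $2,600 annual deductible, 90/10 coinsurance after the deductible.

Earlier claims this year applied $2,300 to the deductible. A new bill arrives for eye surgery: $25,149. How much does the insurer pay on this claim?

$22,364.10

Deductible still to meet: $2,600 − $2,300 = $300.
The remaining $24,849 (= $25,149 − $300) moves to coinsurance.
Member's 10% share of $24,849 is $2,484.90.
So the member owes $300 + $2,484.90 = $2,784.90.
Insurer pays the balance: $25,149 − $2,784.90 = $22,364.10.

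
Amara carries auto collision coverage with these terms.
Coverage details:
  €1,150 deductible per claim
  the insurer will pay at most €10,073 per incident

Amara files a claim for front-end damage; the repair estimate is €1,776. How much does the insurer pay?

€626

Less the €1,150 deductible: €1,776 − €1,150 = €626.
That's under the €10,073 cap, so the insurer reimburses the full €626.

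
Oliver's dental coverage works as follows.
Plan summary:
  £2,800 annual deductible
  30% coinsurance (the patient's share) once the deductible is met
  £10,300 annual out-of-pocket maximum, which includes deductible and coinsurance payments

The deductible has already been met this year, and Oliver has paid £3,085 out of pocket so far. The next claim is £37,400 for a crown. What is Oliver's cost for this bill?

The deductible is already satisfied, so the full bill goes to coinsurance.
30% of £37,400 = £11,220 falls to the patient.
That would bring total out-of-pocket to £14,305, past the £10,300 cap. The patient is capped at £10,300 − £3,085 = £7,215 on this claim.

£7,215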